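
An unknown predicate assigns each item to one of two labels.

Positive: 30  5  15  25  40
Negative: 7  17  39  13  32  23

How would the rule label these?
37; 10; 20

The simplest hypothesis consistent with all the labels is: multiple of 5.
37 → 37 = 5·7 + 2 → Negative. 10 → 10 = 5·2 → Positive. 20 → 20 = 5·4 → Positive.

Negative, Positive, Positive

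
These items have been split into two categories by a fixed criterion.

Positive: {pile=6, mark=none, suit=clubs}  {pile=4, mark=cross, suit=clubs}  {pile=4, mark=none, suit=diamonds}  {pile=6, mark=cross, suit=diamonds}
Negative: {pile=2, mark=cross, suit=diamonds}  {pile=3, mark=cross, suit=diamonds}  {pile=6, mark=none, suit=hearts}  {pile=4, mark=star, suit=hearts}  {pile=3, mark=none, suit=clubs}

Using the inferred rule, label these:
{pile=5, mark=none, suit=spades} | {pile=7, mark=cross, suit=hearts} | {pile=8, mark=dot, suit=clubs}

The classifier is using: suit is not hearts AND pile ≥ 4.

Positive, Negative, Positive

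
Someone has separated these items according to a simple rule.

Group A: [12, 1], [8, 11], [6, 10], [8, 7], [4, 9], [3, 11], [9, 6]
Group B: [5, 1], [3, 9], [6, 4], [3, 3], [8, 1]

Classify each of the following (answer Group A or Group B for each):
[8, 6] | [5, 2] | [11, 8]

Every 'Group A' example satisfies: sum ≥ 13. None of the 'Group B' examples do.

Group A, Group B, Group A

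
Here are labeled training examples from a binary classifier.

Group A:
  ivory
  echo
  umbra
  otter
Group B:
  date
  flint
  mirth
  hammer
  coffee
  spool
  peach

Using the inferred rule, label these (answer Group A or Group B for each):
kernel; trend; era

Group B, Group B, Group A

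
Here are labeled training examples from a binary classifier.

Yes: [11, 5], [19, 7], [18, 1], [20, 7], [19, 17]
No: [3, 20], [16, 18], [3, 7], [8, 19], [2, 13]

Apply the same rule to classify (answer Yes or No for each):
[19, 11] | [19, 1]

The simplest hypothesis consistent with all the labels is: first > second.

Yes, Yes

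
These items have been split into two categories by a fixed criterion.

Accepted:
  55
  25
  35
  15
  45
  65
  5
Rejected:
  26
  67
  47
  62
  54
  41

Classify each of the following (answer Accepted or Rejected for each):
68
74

Rejected, Rejected

All 'Accepted' examples share one property — multiple of 5 — and every 'Rejected' example lacks it.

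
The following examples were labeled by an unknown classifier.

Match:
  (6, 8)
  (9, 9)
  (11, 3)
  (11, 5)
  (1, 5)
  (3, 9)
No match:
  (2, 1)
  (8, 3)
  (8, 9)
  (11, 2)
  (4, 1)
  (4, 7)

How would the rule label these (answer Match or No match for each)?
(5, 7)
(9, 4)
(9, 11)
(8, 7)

Match, No match, Match, No match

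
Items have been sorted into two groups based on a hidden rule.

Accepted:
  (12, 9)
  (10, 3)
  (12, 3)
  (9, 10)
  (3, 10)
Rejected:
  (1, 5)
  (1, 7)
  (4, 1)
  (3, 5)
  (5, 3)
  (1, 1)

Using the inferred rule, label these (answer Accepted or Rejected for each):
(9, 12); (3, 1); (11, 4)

Accepted, Rejected, Accepted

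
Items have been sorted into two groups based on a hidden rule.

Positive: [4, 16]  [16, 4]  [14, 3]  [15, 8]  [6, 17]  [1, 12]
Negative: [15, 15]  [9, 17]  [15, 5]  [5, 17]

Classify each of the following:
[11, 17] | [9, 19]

Rule: product is even. This holds for each 'Positive' example and fails for each 'Negative' one.
[11, 17]: 11·17 = 187, doesn't match → Negative.
[9, 19]: 9·19 = 171, doesn't match → Negative.

Negative, Negative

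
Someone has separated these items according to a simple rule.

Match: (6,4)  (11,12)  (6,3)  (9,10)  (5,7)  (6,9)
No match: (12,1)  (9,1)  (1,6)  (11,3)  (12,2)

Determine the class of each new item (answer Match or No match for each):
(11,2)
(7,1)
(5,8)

No match, No match, Match

The pattern is that an item is 'Match' exactly when: |first − second| ≤ 3.
(11,2): |11−2| = 9, does not satisfy this → No match. (7,1): |7−1| = 6, does not satisfy this → No match. (5,8): |5−8| = 3, has this property → Match.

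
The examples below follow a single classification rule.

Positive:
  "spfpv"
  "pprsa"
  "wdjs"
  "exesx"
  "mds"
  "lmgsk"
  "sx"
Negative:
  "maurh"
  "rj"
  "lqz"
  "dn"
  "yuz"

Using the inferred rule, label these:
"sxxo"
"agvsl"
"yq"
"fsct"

Positive, Positive, Negative, Positive

Comparing the two groups points to one rule — contains 's'.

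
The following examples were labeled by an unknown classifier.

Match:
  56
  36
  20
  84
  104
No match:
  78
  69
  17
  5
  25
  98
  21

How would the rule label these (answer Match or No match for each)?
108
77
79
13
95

Match, No match, No match, No match, No match

The rule appears to be: multiple of 4.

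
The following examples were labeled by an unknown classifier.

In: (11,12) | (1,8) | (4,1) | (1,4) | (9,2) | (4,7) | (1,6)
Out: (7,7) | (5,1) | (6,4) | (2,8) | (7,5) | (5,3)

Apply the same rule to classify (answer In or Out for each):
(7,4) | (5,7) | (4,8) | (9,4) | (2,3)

In, Out, Out, In, In

Every 'In' example satisfies: sum is odd. None of the 'Out' examples do.
(7,4): In (7+4 = 11). (5,7): Out (5+7 = 12). (4,8): Out (4+8 = 12). (9,4): In (9+4 = 13). (2,3): In (2+3 = 5).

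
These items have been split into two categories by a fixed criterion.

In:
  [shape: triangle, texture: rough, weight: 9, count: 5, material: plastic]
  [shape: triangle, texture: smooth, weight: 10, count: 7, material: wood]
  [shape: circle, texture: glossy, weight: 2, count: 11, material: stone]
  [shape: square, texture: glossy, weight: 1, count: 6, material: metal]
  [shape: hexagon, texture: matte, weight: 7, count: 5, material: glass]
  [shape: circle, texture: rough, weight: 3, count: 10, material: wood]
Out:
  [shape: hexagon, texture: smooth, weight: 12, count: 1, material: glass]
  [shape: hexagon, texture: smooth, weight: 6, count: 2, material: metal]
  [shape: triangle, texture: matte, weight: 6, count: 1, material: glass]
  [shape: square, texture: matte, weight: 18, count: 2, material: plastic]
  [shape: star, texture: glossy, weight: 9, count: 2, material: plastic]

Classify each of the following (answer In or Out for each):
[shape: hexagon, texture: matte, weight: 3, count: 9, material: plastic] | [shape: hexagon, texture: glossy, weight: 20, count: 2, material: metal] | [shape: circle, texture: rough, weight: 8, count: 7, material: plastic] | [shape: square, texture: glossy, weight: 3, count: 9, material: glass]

In, Out, In, In

The common property of the 'In' items is: count ≥ 5. No 'Out' item has it.
In: [shape: hexagon, texture: matte, weight: 3, count: 9, material: plastic], since count = 9.
Out: [shape: hexagon, texture: glossy, weight: 20, count: 2, material: metal], since count = 2.
In: [shape: circle, texture: rough, weight: 8, count: 7, material: plastic], since count = 7.
In: [shape: square, texture: glossy, weight: 3, count: 9, material: glass], since count = 9.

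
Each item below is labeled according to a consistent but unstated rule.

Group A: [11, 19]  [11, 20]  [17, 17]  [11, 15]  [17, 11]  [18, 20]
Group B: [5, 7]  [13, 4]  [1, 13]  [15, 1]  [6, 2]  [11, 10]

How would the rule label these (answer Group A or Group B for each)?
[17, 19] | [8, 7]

All 'Group A' examples share one property — sum ≥ 26 — and every 'Group B' example lacks it.
[17, 19] → 17+19 = 36 → Group A.
[8, 7] → 8+7 = 15 → Group B.

Group A, Group B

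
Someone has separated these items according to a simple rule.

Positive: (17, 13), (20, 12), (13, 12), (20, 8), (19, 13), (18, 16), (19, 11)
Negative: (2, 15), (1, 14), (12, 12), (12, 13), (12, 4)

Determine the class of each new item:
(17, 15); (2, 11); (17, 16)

Positive, Negative, Positive

The common property of the 'Positive' items is: first ≥ 13. No 'Negative' item has it.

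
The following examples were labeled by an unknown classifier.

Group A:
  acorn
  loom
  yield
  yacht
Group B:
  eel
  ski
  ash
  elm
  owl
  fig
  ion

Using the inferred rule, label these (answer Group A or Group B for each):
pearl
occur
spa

'Group A' ⟺ length ≥ 4.
pearl → length 5 → Group A.
occur → length 5 → Group A.
spa → length 3 → Group B.

Group A, Group A, Group B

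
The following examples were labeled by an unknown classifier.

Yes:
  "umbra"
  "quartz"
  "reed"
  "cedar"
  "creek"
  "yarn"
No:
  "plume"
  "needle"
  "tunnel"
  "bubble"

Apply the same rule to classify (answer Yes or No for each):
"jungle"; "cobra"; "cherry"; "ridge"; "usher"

No, Yes, Yes, Yes, Yes

One predicate separates the groups cleanly: contains 'r'.
No: "jungle", since no 'r'.
Yes: "cobra", since has 'r'.
Yes: "cherry", since has 'r'.
Yes: "ridge", since has 'r'.
Yes: "usher", since has 'r'.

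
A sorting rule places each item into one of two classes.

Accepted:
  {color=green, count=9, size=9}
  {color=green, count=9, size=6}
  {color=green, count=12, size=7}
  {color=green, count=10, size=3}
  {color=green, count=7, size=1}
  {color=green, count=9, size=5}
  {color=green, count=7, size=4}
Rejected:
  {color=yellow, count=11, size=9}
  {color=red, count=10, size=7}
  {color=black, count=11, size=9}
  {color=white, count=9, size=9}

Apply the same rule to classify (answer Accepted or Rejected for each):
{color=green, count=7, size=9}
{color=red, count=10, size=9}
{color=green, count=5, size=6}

Looking at the examples, the only property every 'Accepted' case has and every 'Rejected' case lacks is: color is green.
{color=green, count=7, size=9} — color is green, hence Accepted.
{color=red, count=10, size=9} — color is red, hence Rejected.
{color=green, count=5, size=6} — color is green, hence Accepted.

Accepted, Rejected, Accepted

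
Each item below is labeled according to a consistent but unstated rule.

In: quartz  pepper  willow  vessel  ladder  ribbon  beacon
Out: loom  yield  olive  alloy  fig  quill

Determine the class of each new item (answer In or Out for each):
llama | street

Out, In

The common property of the 'In' items is: length 6. No 'Out' item has it.
llama: Out (length 5). street: In (length 6).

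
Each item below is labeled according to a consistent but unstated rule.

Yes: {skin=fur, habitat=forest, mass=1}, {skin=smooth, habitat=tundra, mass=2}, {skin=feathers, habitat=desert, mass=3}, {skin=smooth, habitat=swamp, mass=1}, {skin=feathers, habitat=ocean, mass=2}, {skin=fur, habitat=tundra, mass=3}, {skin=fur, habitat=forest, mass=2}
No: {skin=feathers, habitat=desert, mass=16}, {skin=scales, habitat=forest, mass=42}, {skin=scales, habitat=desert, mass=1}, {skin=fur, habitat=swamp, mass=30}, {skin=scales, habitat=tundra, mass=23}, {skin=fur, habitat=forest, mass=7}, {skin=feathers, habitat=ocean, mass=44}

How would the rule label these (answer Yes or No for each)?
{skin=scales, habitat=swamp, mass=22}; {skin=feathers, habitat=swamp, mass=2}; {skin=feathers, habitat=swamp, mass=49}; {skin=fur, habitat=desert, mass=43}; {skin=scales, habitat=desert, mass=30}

Every 'Yes' example satisfies: skin is not scales AND mass ≤ 3. None of the 'No' examples do.

No, Yes, No, No, No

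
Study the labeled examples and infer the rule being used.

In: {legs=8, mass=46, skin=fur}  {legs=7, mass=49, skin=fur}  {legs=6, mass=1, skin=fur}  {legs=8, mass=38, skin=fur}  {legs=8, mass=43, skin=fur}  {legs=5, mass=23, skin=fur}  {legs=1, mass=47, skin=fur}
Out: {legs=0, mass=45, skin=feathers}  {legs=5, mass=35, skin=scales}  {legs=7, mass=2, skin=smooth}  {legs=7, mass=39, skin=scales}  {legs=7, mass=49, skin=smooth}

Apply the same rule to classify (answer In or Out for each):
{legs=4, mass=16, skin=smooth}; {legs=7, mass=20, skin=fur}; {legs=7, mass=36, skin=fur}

The common property of the 'In' items is: skin is fur. No 'Out' item has it.
{legs=4, mass=16, skin=smooth} — skin is smooth, hence Out.
{legs=7, mass=20, skin=fur} — skin is fur, hence In.
{legs=7, mass=36, skin=fur} — skin is fur, hence In.

Out, In, In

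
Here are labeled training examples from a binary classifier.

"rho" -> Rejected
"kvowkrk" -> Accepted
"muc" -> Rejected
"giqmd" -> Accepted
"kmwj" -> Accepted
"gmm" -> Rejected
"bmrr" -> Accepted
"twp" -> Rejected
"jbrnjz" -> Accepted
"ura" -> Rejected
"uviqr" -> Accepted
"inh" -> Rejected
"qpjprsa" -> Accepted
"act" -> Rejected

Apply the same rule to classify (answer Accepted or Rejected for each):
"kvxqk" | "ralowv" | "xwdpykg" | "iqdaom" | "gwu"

The classifier is using: length ≥ 4.
"kvxqk" — length 5, hence Accepted. "ralowv" — length 6, hence Accepted. "xwdpykg" — length 7, hence Accepted. "iqdaom" — length 6, hence Accepted. "gwu" — length 3, hence Rejected.

Accepted, Accepted, Accepted, Accepted, Rejected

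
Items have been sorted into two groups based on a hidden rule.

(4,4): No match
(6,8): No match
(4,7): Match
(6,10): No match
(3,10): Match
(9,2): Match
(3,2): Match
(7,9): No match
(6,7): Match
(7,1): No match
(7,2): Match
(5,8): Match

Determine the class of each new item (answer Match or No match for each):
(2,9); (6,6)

All 'Match' examples share one property — sum is odd — and every 'No match' example lacks it.
(2,9): 2+9 = 11 — fits, so Match. (6,6): 6+6 = 12 — does not satisfy this, so No match.

Match, No match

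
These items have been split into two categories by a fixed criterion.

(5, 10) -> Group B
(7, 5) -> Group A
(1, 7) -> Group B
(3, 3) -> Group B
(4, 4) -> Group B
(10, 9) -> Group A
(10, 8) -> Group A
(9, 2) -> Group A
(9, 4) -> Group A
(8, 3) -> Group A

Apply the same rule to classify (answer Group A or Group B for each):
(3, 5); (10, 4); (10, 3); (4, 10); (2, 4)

Group B, Group A, Group A, Group B, Group B

All 'Group A' examples share one property — first > second — and every 'Group B' example lacks it.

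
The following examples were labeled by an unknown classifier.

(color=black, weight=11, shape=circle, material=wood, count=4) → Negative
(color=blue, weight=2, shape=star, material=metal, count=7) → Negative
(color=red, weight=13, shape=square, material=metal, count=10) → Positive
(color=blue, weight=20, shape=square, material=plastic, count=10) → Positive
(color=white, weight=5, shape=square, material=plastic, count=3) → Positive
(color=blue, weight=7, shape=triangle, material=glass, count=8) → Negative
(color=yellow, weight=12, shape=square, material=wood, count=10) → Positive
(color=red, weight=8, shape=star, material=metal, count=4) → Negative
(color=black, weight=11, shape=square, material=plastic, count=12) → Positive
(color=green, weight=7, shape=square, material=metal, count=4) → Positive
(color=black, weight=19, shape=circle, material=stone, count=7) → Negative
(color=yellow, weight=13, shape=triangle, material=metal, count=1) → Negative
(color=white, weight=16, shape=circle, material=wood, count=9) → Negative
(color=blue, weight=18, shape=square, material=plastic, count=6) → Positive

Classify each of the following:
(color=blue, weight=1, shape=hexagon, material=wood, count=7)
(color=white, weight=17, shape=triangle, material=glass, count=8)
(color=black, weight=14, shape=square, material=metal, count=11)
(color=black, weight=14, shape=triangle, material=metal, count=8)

A rule that fits every label: shape is square — true of each 'Positive' example, false of each 'Negative' one.
(color=blue, weight=1, shape=hexagon, material=wood, count=7) → shape is hexagon → Negative.
(color=white, weight=17, shape=triangle, material=glass, count=8) → shape is triangle → Negative.
(color=black, weight=14, shape=square, material=metal, count=11) → shape is square → Positive.
(color=black, weight=14, shape=triangle, material=metal, count=8) → shape is triangle → Negative.

Negative, Negative, Positive, Negative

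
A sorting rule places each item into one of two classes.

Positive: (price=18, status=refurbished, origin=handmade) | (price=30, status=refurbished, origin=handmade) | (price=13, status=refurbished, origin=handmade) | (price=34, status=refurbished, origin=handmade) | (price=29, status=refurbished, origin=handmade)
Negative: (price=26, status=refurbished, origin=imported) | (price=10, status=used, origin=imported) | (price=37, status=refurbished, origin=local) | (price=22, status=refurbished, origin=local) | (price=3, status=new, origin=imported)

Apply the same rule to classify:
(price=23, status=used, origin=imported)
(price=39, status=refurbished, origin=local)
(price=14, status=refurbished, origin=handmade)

A rule that fits every label: origin is handmade — true of each 'Positive' example, false of each 'Negative' one.
(price=23, status=used, origin=imported): origin is imported — fails this test, so Negative. (price=39, status=refurbished, origin=local): origin is local — fails this test, so Negative. (price=14, status=refurbished, origin=handmade): origin is handmade — checks out, so Positive.

Negative, Negative, Positive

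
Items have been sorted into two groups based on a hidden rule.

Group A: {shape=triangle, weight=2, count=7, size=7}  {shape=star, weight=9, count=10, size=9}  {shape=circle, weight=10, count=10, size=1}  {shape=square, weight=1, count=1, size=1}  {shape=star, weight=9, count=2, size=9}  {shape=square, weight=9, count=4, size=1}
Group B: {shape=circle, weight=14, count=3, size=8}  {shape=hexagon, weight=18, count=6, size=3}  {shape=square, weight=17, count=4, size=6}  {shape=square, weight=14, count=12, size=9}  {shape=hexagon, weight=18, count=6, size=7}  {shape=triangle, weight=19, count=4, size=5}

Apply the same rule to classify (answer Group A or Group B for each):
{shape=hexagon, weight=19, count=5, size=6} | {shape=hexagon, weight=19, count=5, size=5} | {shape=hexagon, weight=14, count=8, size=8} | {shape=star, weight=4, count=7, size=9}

Every 'Group A' example satisfies: weight ≤ 10. None of the 'Group B' examples do.
{shape=hexagon, weight=19, count=5, size=6} — weight = 19, hence Group B.
{shape=hexagon, weight=19, count=5, size=5} — weight = 19, hence Group B.
{shape=hexagon, weight=14, count=8, size=8} — weight = 14, hence Group B.
{shape=star, weight=4, count=7, size=9} — weight = 4, hence Group A.

Group B, Group B, Group B, Group A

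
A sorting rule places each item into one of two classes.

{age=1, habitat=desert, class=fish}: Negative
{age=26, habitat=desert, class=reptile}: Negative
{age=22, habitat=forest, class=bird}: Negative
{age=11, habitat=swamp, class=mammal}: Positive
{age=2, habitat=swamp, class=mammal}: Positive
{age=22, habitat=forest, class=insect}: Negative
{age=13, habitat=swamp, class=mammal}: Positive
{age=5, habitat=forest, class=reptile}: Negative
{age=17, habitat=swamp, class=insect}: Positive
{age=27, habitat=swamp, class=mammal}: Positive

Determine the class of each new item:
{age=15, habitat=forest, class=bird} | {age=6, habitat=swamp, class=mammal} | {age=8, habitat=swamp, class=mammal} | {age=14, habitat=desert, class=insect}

Negative, Positive, Positive, Negative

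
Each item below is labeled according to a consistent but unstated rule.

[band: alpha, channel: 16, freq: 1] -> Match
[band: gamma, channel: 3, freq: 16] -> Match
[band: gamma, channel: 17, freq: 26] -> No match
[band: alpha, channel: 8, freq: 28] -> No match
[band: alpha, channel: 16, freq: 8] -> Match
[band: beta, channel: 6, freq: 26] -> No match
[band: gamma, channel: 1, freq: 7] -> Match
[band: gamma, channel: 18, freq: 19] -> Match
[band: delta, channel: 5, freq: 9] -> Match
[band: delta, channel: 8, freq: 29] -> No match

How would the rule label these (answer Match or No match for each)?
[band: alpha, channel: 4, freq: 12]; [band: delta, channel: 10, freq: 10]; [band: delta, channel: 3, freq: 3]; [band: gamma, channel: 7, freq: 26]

Match, Match, Match, No match

Every 'Match' example satisfies: freq ≤ 19. None of the 'No match' examples do.
[band: alpha, channel: 4, freq: 12] — freq = 12, hence Match. [band: delta, channel: 10, freq: 10] — freq = 10, hence Match. [band: delta, channel: 3, freq: 3] — freq = 3, hence Match. [band: gamma, channel: 7, freq: 26] — freq = 26, hence No match.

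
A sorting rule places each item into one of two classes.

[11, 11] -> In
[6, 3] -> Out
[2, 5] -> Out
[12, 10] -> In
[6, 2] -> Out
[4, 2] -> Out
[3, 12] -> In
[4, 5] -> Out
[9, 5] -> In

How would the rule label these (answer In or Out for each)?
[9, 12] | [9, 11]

In, In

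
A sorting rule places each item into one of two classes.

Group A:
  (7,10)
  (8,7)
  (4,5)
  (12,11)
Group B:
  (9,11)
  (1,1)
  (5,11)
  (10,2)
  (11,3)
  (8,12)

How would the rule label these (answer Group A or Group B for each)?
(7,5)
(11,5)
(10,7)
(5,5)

All 'Group A' examples share one property — sum is odd — and every 'Group B' example lacks it.

Group B, Group B, Group A, Group B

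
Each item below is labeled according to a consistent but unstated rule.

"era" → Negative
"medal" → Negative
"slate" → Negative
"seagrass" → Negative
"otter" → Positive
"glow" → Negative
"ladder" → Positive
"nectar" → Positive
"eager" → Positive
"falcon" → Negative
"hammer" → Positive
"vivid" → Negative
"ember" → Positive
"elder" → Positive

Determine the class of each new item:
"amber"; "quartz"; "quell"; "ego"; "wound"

Positive, Negative, Negative, Negative, Negative

Comparing the two groups points to one rule — ends with 'r'.
Positive: "amber", since ends with 'r'. Negative: "quartz", since ends with 'z'. Negative: "quell", since ends with 'l'. Negative: "ego", since ends with 'o'. Negative: "wound", since ends with 'd'.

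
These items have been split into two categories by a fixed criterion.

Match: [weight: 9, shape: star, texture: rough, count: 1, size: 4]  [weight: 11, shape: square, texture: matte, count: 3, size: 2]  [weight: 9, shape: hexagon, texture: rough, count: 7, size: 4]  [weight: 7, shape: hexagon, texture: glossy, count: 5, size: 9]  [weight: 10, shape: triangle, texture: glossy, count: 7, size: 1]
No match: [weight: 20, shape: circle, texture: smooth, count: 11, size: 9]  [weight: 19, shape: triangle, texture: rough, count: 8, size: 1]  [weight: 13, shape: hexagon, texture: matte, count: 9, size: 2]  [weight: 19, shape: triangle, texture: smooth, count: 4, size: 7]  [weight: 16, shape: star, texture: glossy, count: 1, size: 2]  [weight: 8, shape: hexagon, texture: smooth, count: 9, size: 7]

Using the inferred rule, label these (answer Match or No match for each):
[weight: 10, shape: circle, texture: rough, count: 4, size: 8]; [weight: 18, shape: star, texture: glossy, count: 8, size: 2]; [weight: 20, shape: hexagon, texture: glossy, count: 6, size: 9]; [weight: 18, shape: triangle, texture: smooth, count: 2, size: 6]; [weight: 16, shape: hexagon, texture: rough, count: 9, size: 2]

Rule: weight ≤ 11 AND count ≤ 7. This holds for each 'Match' example and fails for each 'No match' one.
[weight: 10, shape: circle, texture: rough, count: 4, size: 8] → weight = 10, count = 4 → Match.
[weight: 18, shape: star, texture: glossy, count: 8, size: 2] → weight = 18, count = 8 → No match.
[weight: 20, shape: hexagon, texture: glossy, count: 6, size: 9] → weight = 20, count = 6 → No match.
[weight: 18, shape: triangle, texture: smooth, count: 2, size: 6] → weight = 18, count = 2 → No match.
[weight: 16, shape: hexagon, texture: rough, count: 9, size: 2] → weight = 16, count = 9 → No match.

Match, No match, No match, No match, No match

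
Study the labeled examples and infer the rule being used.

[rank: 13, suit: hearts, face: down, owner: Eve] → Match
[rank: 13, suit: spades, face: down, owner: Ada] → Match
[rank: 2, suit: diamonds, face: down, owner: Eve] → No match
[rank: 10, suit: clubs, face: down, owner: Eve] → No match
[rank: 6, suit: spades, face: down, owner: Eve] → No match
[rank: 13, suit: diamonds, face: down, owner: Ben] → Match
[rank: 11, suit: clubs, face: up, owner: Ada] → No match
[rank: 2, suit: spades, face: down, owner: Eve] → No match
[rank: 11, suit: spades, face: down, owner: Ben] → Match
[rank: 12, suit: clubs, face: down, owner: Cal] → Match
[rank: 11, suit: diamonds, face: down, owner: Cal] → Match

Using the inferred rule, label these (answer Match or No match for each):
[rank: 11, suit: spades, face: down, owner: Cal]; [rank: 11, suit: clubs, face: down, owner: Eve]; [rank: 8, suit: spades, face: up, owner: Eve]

Match, Match, No match

The pattern is that an item is 'Match' exactly when: face is down AND rank ≥ 11.
[rank: 11, suit: spades, face: down, owner: Cal] — face is down, rank = 11, hence Match. [rank: 11, suit: clubs, face: down, owner: Eve] — face is down, rank = 11, hence Match. [rank: 8, suit: spades, face: up, owner: Eve] — face is up, rank = 8, hence No match.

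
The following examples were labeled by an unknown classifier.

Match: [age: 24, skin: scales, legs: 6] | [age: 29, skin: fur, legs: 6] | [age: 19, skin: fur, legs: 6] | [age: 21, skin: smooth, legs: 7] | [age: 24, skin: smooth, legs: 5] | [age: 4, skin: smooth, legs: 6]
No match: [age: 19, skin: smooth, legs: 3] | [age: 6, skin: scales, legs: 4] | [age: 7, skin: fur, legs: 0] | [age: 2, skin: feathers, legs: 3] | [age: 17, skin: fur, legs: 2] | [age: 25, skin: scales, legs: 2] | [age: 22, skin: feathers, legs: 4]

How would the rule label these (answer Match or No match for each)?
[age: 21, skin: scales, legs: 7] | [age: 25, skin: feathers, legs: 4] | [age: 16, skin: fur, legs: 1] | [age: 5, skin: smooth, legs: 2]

The rule appears to be: legs ≥ 5.
[age: 21, skin: scales, legs: 7] → legs = 7 → Match.
[age: 25, skin: feathers, legs: 4] → legs = 4 → No match.
[age: 16, skin: fur, legs: 1] → legs = 1 → No match.
[age: 5, skin: smooth, legs: 2] → legs = 2 → No match.

Match, No match, No match, No match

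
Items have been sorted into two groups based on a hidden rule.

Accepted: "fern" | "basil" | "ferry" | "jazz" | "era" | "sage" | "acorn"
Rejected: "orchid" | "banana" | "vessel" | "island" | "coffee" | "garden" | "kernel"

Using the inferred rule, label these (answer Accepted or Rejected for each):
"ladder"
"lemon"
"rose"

Rejected, Accepted, Accepted

The distinguishing property — length ≤ 5 — holds for all the 'Accepted' cases and none of the 'Rejected' cases.
"ladder": length 6, doesn't qualify → Rejected.
"lemon": length 5, satisfies this → Accepted.
"rose": length 4, satisfies this → Accepted.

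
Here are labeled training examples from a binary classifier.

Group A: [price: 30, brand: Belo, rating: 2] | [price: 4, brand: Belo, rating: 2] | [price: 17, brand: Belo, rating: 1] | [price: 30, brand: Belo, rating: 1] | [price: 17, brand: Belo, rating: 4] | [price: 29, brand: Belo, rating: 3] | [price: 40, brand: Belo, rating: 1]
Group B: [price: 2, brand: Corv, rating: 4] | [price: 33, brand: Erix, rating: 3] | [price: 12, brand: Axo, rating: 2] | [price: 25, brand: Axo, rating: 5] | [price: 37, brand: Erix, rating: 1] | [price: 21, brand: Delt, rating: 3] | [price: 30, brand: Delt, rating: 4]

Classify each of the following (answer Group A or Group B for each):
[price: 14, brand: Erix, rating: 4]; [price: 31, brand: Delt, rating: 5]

The rule appears to be: brand is Belo.
[price: 14, brand: Erix, rating: 4]: Group B (brand is Erix). [price: 31, brand: Delt, rating: 5]: Group B (brand is Delt).

Group B, Group B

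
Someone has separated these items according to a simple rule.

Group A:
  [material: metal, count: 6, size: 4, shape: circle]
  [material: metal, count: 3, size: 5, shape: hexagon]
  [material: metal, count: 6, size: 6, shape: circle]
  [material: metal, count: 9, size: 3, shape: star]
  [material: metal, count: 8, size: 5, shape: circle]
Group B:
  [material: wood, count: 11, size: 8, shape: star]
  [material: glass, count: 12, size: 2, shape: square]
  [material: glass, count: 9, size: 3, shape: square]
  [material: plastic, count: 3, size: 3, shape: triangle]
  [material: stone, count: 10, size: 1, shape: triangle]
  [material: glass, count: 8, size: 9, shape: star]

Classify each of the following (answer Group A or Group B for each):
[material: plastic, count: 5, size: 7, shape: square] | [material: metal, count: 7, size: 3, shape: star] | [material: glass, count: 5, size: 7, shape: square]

Group B, Group A, Group B

Every 'Group A' example satisfies: material is metal. None of the 'Group B' examples do.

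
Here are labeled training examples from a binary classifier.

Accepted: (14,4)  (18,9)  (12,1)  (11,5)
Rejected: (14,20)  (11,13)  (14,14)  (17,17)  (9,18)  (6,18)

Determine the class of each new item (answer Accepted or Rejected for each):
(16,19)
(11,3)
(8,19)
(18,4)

Rejected, Accepted, Rejected, Accepted

The pattern is that an item is 'Accepted' exactly when: first > second.
(16,19): 16 < 19, doesn't qualify → Rejected.
(11,3): 11 > 3, passes → Accepted.
(8,19): 8 < 19, doesn't qualify → Rejected.
(18,4): 18 > 4, passes → Accepted.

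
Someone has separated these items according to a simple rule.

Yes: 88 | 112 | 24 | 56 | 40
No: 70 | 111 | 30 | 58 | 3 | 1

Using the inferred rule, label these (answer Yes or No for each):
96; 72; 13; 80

Yes, Yes, No, Yes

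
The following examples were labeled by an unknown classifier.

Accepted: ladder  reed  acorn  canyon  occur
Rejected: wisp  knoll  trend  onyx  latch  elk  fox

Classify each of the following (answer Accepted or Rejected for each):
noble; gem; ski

Accepted, Rejected, Rejected

The simplest hypothesis consistent with all the labels is: has ≥ 2 vowels.
Accepted: noble, since 2 vowels.
Rejected: gem, since 1 vowel.
Rejected: ski, since 1 vowel.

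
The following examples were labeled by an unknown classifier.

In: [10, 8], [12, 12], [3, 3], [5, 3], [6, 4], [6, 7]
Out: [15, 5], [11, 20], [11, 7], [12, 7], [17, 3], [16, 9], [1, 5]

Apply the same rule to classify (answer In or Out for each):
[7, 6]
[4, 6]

In, In

The simplest hypothesis consistent with all the labels is: |first − second| ≤ 2.
[7, 6] — |7−6| = 1, hence In. [4, 6] — |4−6| = 2, hence In.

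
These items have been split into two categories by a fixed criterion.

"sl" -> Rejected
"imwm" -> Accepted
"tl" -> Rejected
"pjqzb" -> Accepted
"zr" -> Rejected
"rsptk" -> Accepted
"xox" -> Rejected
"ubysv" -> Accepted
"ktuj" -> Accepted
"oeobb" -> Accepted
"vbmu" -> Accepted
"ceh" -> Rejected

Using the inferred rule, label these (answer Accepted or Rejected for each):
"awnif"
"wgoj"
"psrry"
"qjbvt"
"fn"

Accepted, Accepted, Accepted, Accepted, Rejected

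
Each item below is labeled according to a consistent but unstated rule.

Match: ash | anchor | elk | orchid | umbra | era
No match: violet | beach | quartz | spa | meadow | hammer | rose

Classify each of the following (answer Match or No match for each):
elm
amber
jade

Match, Match, No match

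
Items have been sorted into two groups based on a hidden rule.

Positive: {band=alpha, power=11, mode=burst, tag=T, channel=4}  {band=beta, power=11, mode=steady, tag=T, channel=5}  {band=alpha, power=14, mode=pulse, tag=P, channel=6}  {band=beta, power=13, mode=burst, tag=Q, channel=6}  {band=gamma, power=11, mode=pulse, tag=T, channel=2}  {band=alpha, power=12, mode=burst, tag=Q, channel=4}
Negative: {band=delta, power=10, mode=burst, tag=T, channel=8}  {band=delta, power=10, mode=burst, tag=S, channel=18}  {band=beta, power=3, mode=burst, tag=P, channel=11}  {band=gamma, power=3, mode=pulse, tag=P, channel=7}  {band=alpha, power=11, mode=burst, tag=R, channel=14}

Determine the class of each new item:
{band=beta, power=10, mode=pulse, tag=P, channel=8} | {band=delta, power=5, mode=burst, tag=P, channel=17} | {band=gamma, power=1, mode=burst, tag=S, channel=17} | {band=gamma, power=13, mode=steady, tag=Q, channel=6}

Negative, Negative, Negative, Positive

The common property of the 'Positive' items is: channel ≤ 6. No 'Negative' item has it.
{band=beta, power=10, mode=pulse, tag=P, channel=8} — channel = 8, hence Negative. {band=delta, power=5, mode=burst, tag=P, channel=17} — channel = 17, hence Negative. {band=gamma, power=1, mode=burst, tag=S, channel=17} — channel = 17, hence Negative. {band=gamma, power=13, mode=steady, tag=Q, channel=6} — channel = 6, hence Positive.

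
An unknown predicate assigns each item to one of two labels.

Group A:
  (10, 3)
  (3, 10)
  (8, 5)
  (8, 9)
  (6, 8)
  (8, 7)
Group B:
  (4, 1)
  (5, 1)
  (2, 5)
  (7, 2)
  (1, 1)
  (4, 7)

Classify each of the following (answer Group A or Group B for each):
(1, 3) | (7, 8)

The rule appears to be: sum ≥ 13.
(1, 3) — 1+3 = 4, hence Group B.
(7, 8) — 7+8 = 15, hence Group A.

Group B, Group A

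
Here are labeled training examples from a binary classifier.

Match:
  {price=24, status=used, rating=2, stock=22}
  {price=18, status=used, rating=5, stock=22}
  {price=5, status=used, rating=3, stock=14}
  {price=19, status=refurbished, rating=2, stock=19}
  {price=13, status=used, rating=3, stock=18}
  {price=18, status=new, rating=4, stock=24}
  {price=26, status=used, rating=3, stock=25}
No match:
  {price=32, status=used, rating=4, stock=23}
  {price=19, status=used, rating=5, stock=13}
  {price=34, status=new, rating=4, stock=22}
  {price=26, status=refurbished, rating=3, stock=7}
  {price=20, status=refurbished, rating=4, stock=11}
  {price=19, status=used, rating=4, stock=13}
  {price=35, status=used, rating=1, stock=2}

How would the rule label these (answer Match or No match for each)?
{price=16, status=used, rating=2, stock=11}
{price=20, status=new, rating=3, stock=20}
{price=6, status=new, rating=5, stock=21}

No match, Match, Match

Rule: stock ≥ 14 AND price ≤ 26. This holds for each 'Match' example and fails for each 'No match' one.
{price=16, status=used, rating=2, stock=11} → stock = 11, price = 16 → No match.
{price=20, status=new, rating=3, stock=20} → stock = 20, price = 20 → Match.
{price=6, status=new, rating=5, stock=21} → stock = 21, price = 6 → Match.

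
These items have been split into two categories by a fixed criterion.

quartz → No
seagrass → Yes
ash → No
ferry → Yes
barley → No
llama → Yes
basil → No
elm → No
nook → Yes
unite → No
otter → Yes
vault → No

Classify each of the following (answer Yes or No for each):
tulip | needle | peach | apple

Rule: has a double letter. This holds for each 'Yes' example and fails for each 'No' one.
tulip — no doubled letter, hence No. needle — 'ee' doubled, hence Yes. peach — no doubled letter, hence No. apple — 'pp' doubled, hence Yes.

No, Yes, No, Yes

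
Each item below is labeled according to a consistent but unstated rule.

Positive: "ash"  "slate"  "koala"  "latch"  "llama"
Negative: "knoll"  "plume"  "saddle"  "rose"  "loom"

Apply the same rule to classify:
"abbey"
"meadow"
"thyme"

The pattern is that an item is 'Positive' exactly when: odd length AND contains 'a'.

Positive, Negative, Negative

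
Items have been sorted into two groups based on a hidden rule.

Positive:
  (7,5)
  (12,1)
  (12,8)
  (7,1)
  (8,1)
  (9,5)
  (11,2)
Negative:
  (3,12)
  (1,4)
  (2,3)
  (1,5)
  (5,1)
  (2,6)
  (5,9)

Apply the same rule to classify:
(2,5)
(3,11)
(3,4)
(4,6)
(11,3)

Negative, Negative, Negative, Negative, Positive

Every 'Positive' example satisfies: first ≥ 6. None of the 'Negative' examples do.
(2,5) — first 2, hence Negative. (3,11) — first 3, hence Negative. (3,4) — first 3, hence Negative. (4,6) — first 4, hence Negative. (11,3) — first 11, hence Positive.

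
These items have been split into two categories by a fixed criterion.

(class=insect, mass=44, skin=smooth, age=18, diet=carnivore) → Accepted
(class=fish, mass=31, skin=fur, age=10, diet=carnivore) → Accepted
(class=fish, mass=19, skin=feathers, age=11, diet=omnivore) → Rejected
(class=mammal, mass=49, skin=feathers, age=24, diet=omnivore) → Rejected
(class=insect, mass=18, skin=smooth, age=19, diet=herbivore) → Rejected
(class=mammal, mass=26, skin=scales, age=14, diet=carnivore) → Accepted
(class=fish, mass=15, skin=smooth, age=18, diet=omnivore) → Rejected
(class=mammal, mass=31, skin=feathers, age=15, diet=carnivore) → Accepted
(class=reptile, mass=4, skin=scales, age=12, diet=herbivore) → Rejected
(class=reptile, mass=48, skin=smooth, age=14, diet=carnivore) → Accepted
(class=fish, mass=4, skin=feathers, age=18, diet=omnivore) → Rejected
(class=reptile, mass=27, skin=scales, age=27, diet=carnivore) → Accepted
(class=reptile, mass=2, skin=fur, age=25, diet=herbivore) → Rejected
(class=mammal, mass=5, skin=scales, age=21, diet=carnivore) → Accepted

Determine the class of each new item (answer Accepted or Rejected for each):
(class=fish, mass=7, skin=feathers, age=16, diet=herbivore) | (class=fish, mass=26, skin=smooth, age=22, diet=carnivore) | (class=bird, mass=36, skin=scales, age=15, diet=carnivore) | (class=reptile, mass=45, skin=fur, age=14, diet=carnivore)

Comparing the two groups points to one rule — diet is carnivore.
(class=fish, mass=7, skin=feathers, age=16, diet=herbivore): Rejected (diet is herbivore).
(class=fish, mass=26, skin=smooth, age=22, diet=carnivore): Accepted (diet is carnivore).
(class=bird, mass=36, skin=scales, age=15, diet=carnivore): Accepted (diet is carnivore).
(class=reptile, mass=45, skin=fur, age=14, diet=carnivore): Accepted (diet is carnivore).

Rejected, Accepted, Accepted, Accepted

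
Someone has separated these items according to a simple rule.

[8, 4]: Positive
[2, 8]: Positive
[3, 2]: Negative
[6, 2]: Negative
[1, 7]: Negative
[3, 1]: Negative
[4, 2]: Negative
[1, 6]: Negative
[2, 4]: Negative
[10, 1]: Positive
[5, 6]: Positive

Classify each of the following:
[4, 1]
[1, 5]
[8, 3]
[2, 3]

Negative, Negative, Positive, Negative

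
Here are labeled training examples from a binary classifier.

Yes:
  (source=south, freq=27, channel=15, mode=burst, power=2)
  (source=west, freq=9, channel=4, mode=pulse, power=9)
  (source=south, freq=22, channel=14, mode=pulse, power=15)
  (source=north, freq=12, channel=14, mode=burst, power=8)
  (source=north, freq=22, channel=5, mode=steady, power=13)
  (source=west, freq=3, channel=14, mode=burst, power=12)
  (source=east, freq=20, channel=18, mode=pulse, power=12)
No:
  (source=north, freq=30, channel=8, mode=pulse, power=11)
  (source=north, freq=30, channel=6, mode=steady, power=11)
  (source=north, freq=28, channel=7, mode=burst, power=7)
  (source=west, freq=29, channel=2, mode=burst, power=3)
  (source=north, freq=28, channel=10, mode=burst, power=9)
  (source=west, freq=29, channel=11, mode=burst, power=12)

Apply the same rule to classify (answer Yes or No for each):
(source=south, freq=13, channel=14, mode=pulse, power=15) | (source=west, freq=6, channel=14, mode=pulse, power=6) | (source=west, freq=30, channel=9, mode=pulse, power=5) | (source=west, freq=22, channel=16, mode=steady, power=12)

The distinguishing property — freq ≤ 27 — holds for all the 'Yes' cases and none of the 'No' cases.
(source=south, freq=13, channel=14, mode=pulse, power=15) → freq = 13 → Yes.
(source=west, freq=6, channel=14, mode=pulse, power=6) → freq = 6 → Yes.
(source=west, freq=30, channel=9, mode=pulse, power=5) → freq = 30 → No.
(source=west, freq=22, channel=16, mode=steady, power=12) → freq = 22 → Yes.

Yes, Yes, No, Yes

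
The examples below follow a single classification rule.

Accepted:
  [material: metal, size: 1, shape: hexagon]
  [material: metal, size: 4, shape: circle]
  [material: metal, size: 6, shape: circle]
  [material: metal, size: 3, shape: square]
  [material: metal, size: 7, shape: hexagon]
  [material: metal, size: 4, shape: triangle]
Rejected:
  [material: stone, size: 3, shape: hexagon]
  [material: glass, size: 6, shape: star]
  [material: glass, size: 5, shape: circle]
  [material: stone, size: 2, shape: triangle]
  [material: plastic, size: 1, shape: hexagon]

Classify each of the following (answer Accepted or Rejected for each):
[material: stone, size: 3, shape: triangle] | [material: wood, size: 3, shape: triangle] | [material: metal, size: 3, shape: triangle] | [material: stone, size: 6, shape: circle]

Checking candidate rules against both groups, what survives is: material is metal.
[material: stone, size: 3, shape: triangle]: material is stone — fails the rule, so Rejected. [material: wood, size: 3, shape: triangle]: material is wood — fails the rule, so Rejected. [material: metal, size: 3, shape: triangle]: material is metal — qualifies, so Accepted. [material: stone, size: 6, shape: circle]: material is stone — fails the rule, so Rejected.

Rejected, Rejected, Accepted, Rejected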